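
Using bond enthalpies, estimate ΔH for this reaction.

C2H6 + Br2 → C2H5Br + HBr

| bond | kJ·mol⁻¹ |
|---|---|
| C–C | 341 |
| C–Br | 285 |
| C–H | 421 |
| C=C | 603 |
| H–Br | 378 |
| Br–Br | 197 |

Bonds broken (reactants):
  Br–Br: 1 × 197 = 197
  C–C: 1 × 341 = 341
  C–H: 6 × 421 = 2526
  Σ(broken) = 3064 kJ
Bonds formed (products):
  C–Br: 1 × 285 = 285
  C–C: 1 × 341 = 341
  C–H: 5 × 421 = 2105
  H–Br: 1 × 378 = 378
  Σ(formed) = 3109 kJ
ΔH = Σ(broken) − Σ(formed) = 3064 − 3109 = −45 kJ

ΔH ≈ −45 kJ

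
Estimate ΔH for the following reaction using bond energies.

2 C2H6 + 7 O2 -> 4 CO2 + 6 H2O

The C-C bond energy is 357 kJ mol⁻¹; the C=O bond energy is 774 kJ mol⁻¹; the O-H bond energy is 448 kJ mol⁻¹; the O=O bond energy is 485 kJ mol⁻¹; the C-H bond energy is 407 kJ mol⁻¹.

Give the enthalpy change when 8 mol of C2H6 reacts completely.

ΔH = −10300 kJ

Bonds broken (reactants):
  C-C: 2 × 357 = 714
  C-H: 12 × 407 = 4884
  O=O: 7 × 485 = 3395
  Σ(broken) = 8993 kJ
Bonds formed (products):
  C=O: 8 × 774 = 6192
  O-H: 12 × 448 = 5376
  Σ(formed) = 11568 kJ
ΔH = Σ(broken) − Σ(formed) = 8993 − 11568 = −2575 kJ
For 4× the reaction as written: 4 × (−2575) = −10300 kJ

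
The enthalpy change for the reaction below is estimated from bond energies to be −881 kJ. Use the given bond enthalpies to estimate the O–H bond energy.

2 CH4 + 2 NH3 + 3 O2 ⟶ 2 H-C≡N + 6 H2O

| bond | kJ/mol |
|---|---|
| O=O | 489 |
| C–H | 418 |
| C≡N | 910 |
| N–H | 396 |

Let D be the O–H bond energy.
Σ(broken) = 8×418 + 6×396 + 3×489 = 7187
Σ(formed) = 2×910 + 2×418 + 12×D = 2656 + 12D
ΔH = Σ(broken) − Σ(formed) = (7187) − (2656 + 12D) = +4531 − 12D
Setting this equal to −881 kJ gives 12D = 5412, so D = 451 kJ/mol.

D(O–H) ≈ 451 kJ/mol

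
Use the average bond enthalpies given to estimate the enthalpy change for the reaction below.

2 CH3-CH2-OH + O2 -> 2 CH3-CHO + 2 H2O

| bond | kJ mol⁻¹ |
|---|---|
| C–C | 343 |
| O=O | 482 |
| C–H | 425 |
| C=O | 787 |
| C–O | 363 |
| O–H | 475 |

Bonds broken (reactants):
  C–C: 2 × 343 = 686
  C–H: 10 × 425 = 4250
  C–O: 2 × 363 = 726
  O–H: 2 × 475 = 950
  O=O: 1 × 482 = 482
  Σ(broken) = 7094 kJ
Bonds formed (products):
  C–C: 2 × 343 = 686
  C–H: 8 × 425 = 3400
  C=O: 2 × 787 = 1574
  O–H: 4 × 475 = 1900
  Σ(formed) = 7560 kJ
ΔH = Σ(broken) − Σ(formed) = 7094 − 7560 = −466 kJ

ΔH ≈ −466 kJ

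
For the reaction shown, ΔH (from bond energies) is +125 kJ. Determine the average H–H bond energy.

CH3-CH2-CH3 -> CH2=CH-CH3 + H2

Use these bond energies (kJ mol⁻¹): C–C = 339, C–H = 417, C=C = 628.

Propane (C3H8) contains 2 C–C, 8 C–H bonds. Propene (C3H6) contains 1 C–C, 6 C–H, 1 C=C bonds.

D(H–H) ≈ 420 kJ/mol

Let D be the H–H bond energy.
Σ(broken) = 2×339 + 8×417 = 4014
Σ(formed) = 1×339 + 6×417 + 1×628 + 1×D = 3469 + D
ΔH = Σ(broken) − Σ(formed) = (4014) − (3469 + D) = +545 − D
Setting this equal to +125 kJ gives D = 420 kJ/mol.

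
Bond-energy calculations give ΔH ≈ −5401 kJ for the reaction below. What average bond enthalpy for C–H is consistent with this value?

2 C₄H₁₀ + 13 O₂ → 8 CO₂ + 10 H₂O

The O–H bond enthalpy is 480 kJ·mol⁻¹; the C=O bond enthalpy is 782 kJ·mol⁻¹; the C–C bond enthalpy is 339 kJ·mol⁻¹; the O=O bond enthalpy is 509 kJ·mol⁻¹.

Let D be the C–H bond energy.
Σ(broken) = 6×339 + 20×D + 13×509 = 8651 + 20D
Σ(formed) = 16×782 + 20×480 = 22112
ΔH = Σ(broken) − Σ(formed) = (8651 + 20D) − (22112) = −13461 + 20D
Setting this equal to −5401 kJ gives 20D = 8060, so D = 403 kJ/mol.

D(C–H) ≈ 403 kJ/mol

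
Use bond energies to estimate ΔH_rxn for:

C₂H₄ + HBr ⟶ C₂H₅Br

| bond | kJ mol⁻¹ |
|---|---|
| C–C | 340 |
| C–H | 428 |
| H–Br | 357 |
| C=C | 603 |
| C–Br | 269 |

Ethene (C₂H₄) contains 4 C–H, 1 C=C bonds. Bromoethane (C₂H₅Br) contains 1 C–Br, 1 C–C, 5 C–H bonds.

ΔH ≈ −77 kJ

Bonds broken (reactants):
  C–H: 4 × 428 = 1712
  C=C: 1 × 603 = 603
  H–Br: 1 × 357 = 357
  Σ(broken) = 2672 kJ
Bonds formed (products):
  C–Br: 1 × 269 = 269
  C–C: 1 × 340 = 340
  C–H: 5 × 428 = 2140
  Σ(formed) = 2749 kJ
ΔH = Σ(broken) − Σ(formed) = 2672 − 2749 = −77 kJ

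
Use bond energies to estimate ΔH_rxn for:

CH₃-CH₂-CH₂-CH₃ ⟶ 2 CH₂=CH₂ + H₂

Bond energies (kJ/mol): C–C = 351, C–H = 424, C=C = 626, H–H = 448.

Bonds broken (reactants):
  C–C: 3 × 351 = 1053
  C–H: 10 × 424 = 4240
  Σ(broken) = 5293 kJ
Bonds formed (products):
  C–H: 8 × 424 = 3392
  C=C: 2 × 626 = 1252
  H–H: 1 × 448 = 448
  Σ(formed) = 5092 kJ
ΔH = Σ(broken) − Σ(formed) = 5293 − 5092 = +201 kJ

ΔH ≈ +201 kJ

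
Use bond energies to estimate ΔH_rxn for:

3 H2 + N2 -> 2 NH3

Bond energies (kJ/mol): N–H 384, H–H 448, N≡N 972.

ΔH ≈ +12 kJ

Bonds broken (reactants):
  H–H: 3 × 448 = 1344
  N≡N: 1 × 972 = 972
  Σ(broken) = 2316 kJ
Bonds formed (products):
  N–H: 6 × 384 = 2304
  Σ(formed) = 2304 kJ
ΔH = Σ(broken) − Σ(formed) = 2316 − 2304 = +12 kJ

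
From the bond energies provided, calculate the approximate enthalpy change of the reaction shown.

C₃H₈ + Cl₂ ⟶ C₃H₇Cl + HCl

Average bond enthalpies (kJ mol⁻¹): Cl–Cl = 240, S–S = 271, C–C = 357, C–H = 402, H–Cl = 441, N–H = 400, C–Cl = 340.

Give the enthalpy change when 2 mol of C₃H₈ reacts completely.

ΔH = −278 kJ

Bonds broken (reactants):
  C–C: 2 × 357 = 714
  C–H: 8 × 402 = 3216
  Cl–Cl: 1 × 240 = 240
  Σ(broken) = 4170 kJ
Bonds formed (products):
  C–C: 2 × 357 = 714
  C–Cl: 1 × 340 = 340
  C–H: 7 × 402 = 2814
  H–Cl: 1 × 441 = 441
  Σ(formed) = 4309 kJ
ΔH = Σ(broken) − Σ(formed) = 4170 − 4309 = −139 kJ
For 2× the reaction as written: 2 × (−139) = −278 kJ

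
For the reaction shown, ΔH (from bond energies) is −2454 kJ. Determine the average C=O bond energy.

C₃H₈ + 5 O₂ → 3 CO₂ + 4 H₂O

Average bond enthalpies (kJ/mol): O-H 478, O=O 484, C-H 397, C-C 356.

D(C=O) ≈ 823 kJ/mol

Let D be the C=O bond energy.
Σ(broken) = 2×356 + 8×397 + 5×484 = 6308
Σ(formed) = 6×D + 8×478 = 3824 + 6D
ΔH = Σ(broken) − Σ(formed) = (6308) − (3824 + 6D) = +2484 − 6D
Setting this equal to −2454 kJ gives 6D = 4938, so D = 823 kJ/mol.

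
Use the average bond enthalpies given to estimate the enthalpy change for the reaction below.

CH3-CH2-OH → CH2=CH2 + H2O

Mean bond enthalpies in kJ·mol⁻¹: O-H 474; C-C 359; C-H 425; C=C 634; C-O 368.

ΔH ≈ +44 kJ

Bonds broken (reactants):
  C-C: 1 × 359 = 359
  C-H: 5 × 425 = 2125
  C-O: 1 × 368 = 368
  O-H: 1 × 474 = 474
  Σ(broken) = 3326 kJ
Bonds formed (products):
  C-H: 4 × 425 = 1700
  C=C: 1 × 634 = 634
  O-H: 2 × 474 = 948
  Σ(formed) = 3282 kJ
ΔH = Σ(broken) − Σ(formed) = 3326 − 3282 = +44 kJ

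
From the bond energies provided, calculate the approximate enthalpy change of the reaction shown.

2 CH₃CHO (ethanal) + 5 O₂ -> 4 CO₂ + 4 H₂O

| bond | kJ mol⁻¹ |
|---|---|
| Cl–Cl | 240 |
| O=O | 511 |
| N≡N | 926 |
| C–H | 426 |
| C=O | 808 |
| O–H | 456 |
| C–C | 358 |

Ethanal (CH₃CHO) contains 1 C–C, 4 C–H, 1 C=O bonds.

ΔH ≈ −1817 kJ

Bonds broken (reactants):
  C–C: 2 × 358 = 716
  C–H: 8 × 426 = 3408
  C=O: 2 × 808 = 1616
  O=O: 5 × 511 = 2555
  Σ(broken) = 8295 kJ
Bonds formed (products):
  C=O: 8 × 808 = 6464
  O–H: 8 × 456 = 3648
  Σ(formed) = 10112 kJ
ΔH = Σ(broken) − Σ(formed) = 8295 − 10112 = −1817 kJ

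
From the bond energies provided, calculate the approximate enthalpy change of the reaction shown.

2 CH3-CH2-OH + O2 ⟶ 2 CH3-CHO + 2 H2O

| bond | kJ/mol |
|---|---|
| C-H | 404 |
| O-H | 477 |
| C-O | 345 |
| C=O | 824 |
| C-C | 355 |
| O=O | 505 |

Bonds broken (reactants):
  C-C: 2 × 355 = 710
  C-H: 10 × 404 = 4040
  C-O: 2 × 345 = 690
  O-H: 2 × 477 = 954
  O=O: 1 × 505 = 505
  Σ(broken) = 6899 kJ
Bonds formed (products):
  C-C: 2 × 355 = 710
  C-H: 8 × 404 = 3232
  C=O: 2 × 824 = 1648
  O-H: 4 × 477 = 1908
  Σ(formed) = 7498 kJ
ΔH = Σ(broken) − Σ(formed) = 6899 − 7498 = −599 kJ

ΔH ≈ −599 kJ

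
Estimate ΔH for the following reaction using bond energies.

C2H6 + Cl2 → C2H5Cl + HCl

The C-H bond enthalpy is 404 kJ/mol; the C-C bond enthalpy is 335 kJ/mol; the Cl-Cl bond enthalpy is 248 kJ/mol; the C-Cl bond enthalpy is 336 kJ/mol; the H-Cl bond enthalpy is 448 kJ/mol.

Bonds broken (reactants):
  C-C: 1 × 335 = 335
  C-H: 6 × 404 = 2424
  Cl-Cl: 1 × 248 = 248
  Σ(broken) = 3007 kJ
Bonds formed (products):
  C-C: 1 × 335 = 335
  C-Cl: 1 × 336 = 336
  C-H: 5 × 404 = 2020
  H-Cl: 1 × 448 = 448
  Σ(formed) = 3139 kJ
ΔH = Σ(broken) − Σ(formed) = 3007 − 3139 = −132 kJ

ΔH ≈ −132 kJ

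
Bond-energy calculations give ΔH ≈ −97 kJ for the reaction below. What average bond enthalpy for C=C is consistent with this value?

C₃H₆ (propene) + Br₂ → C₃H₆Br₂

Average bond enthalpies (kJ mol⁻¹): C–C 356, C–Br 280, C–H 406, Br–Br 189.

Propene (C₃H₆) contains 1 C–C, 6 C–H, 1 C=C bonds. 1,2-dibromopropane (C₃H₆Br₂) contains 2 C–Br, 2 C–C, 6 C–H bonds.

Let D be the C=C bond energy.
Σ(broken) = 1×189 + 1×356 + 6×406 + 1×D = 2981 + D
Σ(formed) = 2×280 + 2×356 + 6×406 = 3708
ΔH = Σ(broken) − Σ(formed) = (2981 + D) − (3708) = −727 + D
Setting this equal to −97 kJ gives D = 630 kJ/mol.

D(C=C) ≈ 630 kJ/mol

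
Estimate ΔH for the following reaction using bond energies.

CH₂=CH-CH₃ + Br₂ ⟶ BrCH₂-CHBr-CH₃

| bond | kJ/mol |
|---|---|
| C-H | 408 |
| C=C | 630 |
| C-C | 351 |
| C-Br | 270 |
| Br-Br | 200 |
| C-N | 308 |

ΔH ≈ −61 kJ

Bonds broken (reactants):
  Br-Br: 1 × 200 = 200
  C-C: 1 × 351 = 351
  C-H: 6 × 408 = 2448
  C=C: 1 × 630 = 630
  Σ(broken) = 3629 kJ
Bonds formed (products):
  C-Br: 2 × 270 = 540
  C-C: 2 × 351 = 702
  C-H: 6 × 408 = 2448
  Σ(formed) = 3690 kJ
ΔH = Σ(broken) − Σ(formed) = 3629 − 3690 = −61 kJ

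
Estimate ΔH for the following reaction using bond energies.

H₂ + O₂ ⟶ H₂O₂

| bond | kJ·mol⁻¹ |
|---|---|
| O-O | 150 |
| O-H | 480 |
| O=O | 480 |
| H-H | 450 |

ΔH ≈ −180 kJ

Bonds broken (reactants):
  H-H: 1 × 450 = 450
  O=O: 1 × 480 = 480
  Σ(broken) = 930 kJ
Bonds formed (products):
  O-H: 2 × 480 = 960
  O-O: 1 × 150 = 150
  Σ(formed) = 1110 kJ
ΔH = Σ(broken) − Σ(formed) = 930 − 1110 = −180 kJ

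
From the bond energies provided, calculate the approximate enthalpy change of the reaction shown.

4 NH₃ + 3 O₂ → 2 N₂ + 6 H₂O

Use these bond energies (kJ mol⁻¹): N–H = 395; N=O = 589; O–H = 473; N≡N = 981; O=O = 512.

Bonds broken (reactants):
  N–H: 12 × 395 = 4740
  O=O: 3 × 512 = 1536
  Σ(broken) = 6276 kJ
Bonds formed (products):
  N≡N: 2 × 981 = 1962
  O–H: 12 × 473 = 5676
  Σ(formed) = 7638 kJ
ΔH = Σ(broken) − Σ(formed) = 6276 − 7638 = −1362 kJ

ΔH ≈ −1362 kJ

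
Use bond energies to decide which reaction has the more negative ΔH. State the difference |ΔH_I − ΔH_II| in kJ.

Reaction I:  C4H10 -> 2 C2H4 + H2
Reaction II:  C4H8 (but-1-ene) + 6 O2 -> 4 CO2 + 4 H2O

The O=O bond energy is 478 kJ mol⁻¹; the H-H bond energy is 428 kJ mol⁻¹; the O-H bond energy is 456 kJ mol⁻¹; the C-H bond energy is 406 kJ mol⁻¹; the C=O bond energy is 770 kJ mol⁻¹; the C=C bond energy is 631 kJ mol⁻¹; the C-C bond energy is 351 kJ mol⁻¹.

Reaction I:
  Bonds broken (reactants):
    C-C: 3 × 351 = 1053
    C-H: 10 × 406 = 4060
    Σ(broken) = 5113 kJ
  Bonds formed (products):
    C-H: 8 × 406 = 3248
    C=C: 2 × 631 = 1262
    H-H: 1 × 428 = 428
    Σ(formed) = 4938 kJ
  ΔH_I = 5113 − 4938 = +175 kJ
Reaction II:
  Bonds broken (reactants):
    C-C: 2 × 351 = 702
    C-H: 8 × 406 = 3248
    C=C: 1 × 631 = 631
    O=O: 6 × 478 = 2868
    Σ(broken) = 7449 kJ
  Bonds formed (products):
    C=O: 8 × 770 = 6160
    O-H: 8 × 456 = 3648
    Σ(formed) = 9808 kJ
  ΔH_II = 7449 − 9808 = −2359 kJ
ΔH_I − ΔH_II = +2534 kJ, so reaction II has the more negative ΔH; |ΔH_I − ΔH_II| = 2534 kJ.

Reaction II, by 2534 kJ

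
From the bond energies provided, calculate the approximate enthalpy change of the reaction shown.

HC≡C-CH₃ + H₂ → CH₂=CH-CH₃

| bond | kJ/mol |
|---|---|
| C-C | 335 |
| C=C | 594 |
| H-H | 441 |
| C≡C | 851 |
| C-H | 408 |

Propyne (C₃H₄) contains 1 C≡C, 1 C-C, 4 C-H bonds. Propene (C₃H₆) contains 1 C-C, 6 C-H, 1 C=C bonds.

ΔH ≈ −118 kJ

Bonds broken (reactants):
  C≡C: 1 × 851 = 851
  C-C: 1 × 335 = 335
  C-H: 4 × 408 = 1632
  H-H: 1 × 441 = 441
  Σ(broken) = 3259 kJ
Bonds formed (products):
  C-C: 1 × 335 = 335
  C-H: 6 × 408 = 2448
  C=C: 1 × 594 = 594
  Σ(formed) = 3377 kJ
ΔH = Σ(broken) − Σ(formed) = 3259 − 3377 = −118 kJ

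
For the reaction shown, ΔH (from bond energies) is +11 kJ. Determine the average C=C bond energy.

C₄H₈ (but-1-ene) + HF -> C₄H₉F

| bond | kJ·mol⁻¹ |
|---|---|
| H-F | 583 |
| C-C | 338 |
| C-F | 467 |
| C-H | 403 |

Let D be the C=C bond energy.
Σ(broken) = 2×338 + 8×403 + 1×D + 1×583 = 4483 + D
Σ(formed) = 3×338 + 1×467 + 9×403 = 5108
ΔH = Σ(broken) − Σ(formed) = (4483 + D) − (5108) = −625 + D
Setting this equal to +11 kJ gives D = 636 kJ/mol.

D(C=C) ≈ 636 kJ/mol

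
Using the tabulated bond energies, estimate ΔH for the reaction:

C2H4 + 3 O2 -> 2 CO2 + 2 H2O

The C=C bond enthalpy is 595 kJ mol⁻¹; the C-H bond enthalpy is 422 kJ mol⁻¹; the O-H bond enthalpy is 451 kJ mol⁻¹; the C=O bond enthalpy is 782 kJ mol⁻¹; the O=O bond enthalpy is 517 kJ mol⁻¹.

ΔH ≈ −1098 kJ

Bonds broken (reactants):
  C-H: 4 × 422 = 1688
  C=C: 1 × 595 = 595
  O=O: 3 × 517 = 1551
  Σ(broken) = 3834 kJ
Bonds formed (products):
  C=O: 4 × 782 = 3128
  O-H: 4 × 451 = 1804
  Σ(formed) = 4932 kJ
ΔH = Σ(broken) − Σ(formed) = 3834 − 4932 = −1098 kJ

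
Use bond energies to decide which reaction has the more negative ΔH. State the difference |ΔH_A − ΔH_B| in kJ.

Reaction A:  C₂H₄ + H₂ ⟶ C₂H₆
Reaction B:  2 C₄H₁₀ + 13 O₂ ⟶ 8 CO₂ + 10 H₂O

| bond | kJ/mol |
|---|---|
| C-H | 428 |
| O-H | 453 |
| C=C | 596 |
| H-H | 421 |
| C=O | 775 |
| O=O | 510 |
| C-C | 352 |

Reaction A:
  Bonds broken (reactants):
    C-H: 4 × 428 = 1712
    C=C: 1 × 596 = 596
    H-H: 1 × 421 = 421
    Σ(broken) = 2729 kJ
  Bonds formed (products):
    C-C: 1 × 352 = 352
    C-H: 6 × 428 = 2568
    Σ(formed) = 2920 kJ
  ΔH_A = 2729 − 2920 = −191 kJ
Reaction B:
  Bonds broken (reactants):
    C-C: 6 × 352 = 2112
    C-H: 20 × 428 = 8560
    O=O: 13 × 510 = 6630
    Σ(broken) = 17302 kJ
  Bonds formed (products):
    C=O: 16 × 775 = 12400
    O-H: 20 × 453 = 9060
    Σ(formed) = 21460 kJ
  ΔH_B = 17302 − 21460 = −4158 kJ
ΔH_A − ΔH_B = +3967 kJ, so reaction B has the more negative ΔH; |ΔH_A − ΔH_B| = 3967 kJ.

Reaction B, by 3967 kJ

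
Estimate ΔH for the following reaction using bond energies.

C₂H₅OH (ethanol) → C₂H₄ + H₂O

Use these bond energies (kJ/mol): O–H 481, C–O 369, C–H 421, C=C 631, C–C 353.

ΔH ≈ +31 kJ

Bonds broken (reactants):
  C–C: 1 × 353 = 353
  C–H: 5 × 421 = 2105
  C–O: 1 × 369 = 369
  O–H: 1 × 481 = 481
  Σ(broken) = 3308 kJ
Bonds formed (products):
  C–H: 4 × 421 = 1684
  C=C: 1 × 631 = 631
  O–H: 2 × 481 = 962
  Σ(formed) = 3277 kJ
ΔH = Σ(broken) − Σ(formed) = 3308 − 3277 = +31 kJ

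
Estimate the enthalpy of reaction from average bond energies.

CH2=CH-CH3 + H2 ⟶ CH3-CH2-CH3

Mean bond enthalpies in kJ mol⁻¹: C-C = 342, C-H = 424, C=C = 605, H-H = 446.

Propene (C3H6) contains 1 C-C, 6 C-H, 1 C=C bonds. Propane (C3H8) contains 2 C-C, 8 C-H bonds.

Bonds broken (reactants):
  C-C: 1 × 342 = 342
  C-H: 6 × 424 = 2544
  C=C: 1 × 605 = 605
  H-H: 1 × 446 = 446
  Σ(broken) = 3937 kJ
Bonds formed (products):
  C-C: 2 × 342 = 684
  C-H: 8 × 424 = 3392
  Σ(formed) = 4076 kJ
ΔH = Σ(broken) − Σ(formed) = 3937 − 4076 = −139 kJ

ΔH ≈ −139 kJ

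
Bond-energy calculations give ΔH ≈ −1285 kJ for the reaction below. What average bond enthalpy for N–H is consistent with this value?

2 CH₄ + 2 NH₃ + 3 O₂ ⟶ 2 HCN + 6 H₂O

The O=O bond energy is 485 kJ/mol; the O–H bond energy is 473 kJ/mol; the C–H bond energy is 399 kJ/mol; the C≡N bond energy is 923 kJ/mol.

Let D be the N–H bond energy.
Σ(broken) = 8×399 + 6×D + 3×485 = 4647 + 6D
Σ(formed) = 2×923 + 2×399 + 12×473 = 8320
ΔH = Σ(broken) − Σ(formed) = (4647 + 6D) − (8320) = −3673 + 6D
Setting this equal to −1285 kJ gives 6D = 2388, so D = 398 kJ/mol.

D(N–H) ≈ 398 kJ/mol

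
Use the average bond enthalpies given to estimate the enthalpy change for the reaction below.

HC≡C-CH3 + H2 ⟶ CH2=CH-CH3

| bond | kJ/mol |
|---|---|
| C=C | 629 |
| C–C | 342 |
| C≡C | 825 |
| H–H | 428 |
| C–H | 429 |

ΔH ≈ −234 kJ

Bonds broken (reactants):
  C≡C: 1 × 825 = 825
  C–C: 1 × 342 = 342
  C–H: 4 × 429 = 1716
  H–H: 1 × 428 = 428
  Σ(broken) = 3311 kJ
Bonds formed (products):
  C–C: 1 × 342 = 342
  C–H: 6 × 429 = 2574
  C=C: 1 × 629 = 629
  Σ(formed) = 3545 kJ
ΔH = Σ(broken) − Σ(formed) = 3311 − 3545 = −234 kJ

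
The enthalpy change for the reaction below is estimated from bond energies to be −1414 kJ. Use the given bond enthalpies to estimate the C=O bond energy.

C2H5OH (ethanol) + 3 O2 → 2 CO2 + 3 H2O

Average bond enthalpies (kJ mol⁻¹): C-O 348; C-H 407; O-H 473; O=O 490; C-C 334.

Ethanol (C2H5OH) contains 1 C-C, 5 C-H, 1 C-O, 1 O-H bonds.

D(C=O) ≈ 809 kJ/mol

Let D be the C=O bond energy.
Σ(broken) = 1×334 + 5×407 + 1×348 + 1×473 + 3×490 = 4660
Σ(formed) = 4×D + 6×473 = 2838 + 4D
ΔH = Σ(broken) − Σ(formed) = (4660) − (2838 + 4D) = +1822 − 4D
Setting this equal to −1414 kJ gives 4D = 3236, so D = 809 kJ/mol.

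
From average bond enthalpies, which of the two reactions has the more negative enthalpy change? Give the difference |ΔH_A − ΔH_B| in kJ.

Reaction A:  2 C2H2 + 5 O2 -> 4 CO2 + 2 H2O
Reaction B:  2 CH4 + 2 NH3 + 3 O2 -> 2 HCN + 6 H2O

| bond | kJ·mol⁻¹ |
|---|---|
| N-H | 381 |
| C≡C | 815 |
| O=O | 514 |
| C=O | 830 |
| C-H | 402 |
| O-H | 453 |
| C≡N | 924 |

Reaction A, by 1600 kJ

Reaction A:
  Bonds broken (reactants):
    C≡C: 2 × 815 = 1630
    C-H: 4 × 402 = 1608
    O=O: 5 × 514 = 2570
    Σ(broken) = 5808 kJ
  Bonds formed (products):
    C=O: 8 × 830 = 6640
    O-H: 4 × 453 = 1812
    Σ(formed) = 8452 kJ
  ΔH_A = 5808 − 8452 = −2644 kJ
Reaction B:
  Bonds broken (reactants):
    C-H: 8 × 402 = 3216
    N-H: 6 × 381 = 2286
    O=O: 3 × 514 = 1542
    Σ(broken) = 7044 kJ
  Bonds formed (products):
    C≡N: 2 × 924 = 1848
    C-H: 2 × 402 = 804
    O-H: 12 × 453 = 5436
    Σ(formed) = 8088 kJ
  ΔH_B = 7044 − 8088 = −1044 kJ
ΔH_A − ΔH_B = −1600 kJ, so reaction A has the more negative ΔH; |ΔH_A − ΔH_B| = 1600 kJ.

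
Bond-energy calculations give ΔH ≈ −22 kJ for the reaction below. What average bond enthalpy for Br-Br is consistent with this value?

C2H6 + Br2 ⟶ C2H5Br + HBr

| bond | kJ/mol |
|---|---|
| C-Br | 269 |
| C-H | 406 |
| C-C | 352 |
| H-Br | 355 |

Let D be the Br-Br bond energy.
Σ(broken) = 1×D + 1×352 + 6×406 = 2788 + D
Σ(formed) = 1×269 + 1×352 + 5×406 + 1×355 = 3006
ΔH = Σ(broken) − Σ(formed) = (2788 + D) − (3006) = −218 + D
Setting this equal to −22 kJ gives D = 196 kJ/mol.

D(Br-Br) ≈ 196 kJ/mol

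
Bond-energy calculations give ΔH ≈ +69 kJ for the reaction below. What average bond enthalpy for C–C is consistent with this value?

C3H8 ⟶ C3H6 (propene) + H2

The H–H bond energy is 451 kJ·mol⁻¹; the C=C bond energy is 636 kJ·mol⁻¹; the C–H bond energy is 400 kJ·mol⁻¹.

D(C–C) ≈ 356 kJ/mol

Let D be the C–C bond energy.
Σ(broken) = 2×D + 8×400 = 3200 + 2D
Σ(formed) = 1×D + 6×400 + 1×636 + 1×451 = 3487 + D
ΔH = Σ(broken) − Σ(formed) = (3200 + 2D) − (3487 + D) = −287 + D
Setting this equal to +69 kJ gives D = 356 kJ/mol.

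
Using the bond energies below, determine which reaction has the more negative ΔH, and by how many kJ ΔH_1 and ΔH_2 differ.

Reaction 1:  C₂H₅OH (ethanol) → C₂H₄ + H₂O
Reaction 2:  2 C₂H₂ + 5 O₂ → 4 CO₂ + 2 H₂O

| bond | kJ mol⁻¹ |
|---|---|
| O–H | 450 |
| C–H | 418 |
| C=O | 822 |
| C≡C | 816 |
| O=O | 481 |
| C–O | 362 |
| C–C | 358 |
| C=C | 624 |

Reaction 1:
  Bonds broken (reactants):
    C–C: 1 × 358 = 358
    C–H: 5 × 418 = 2090
    C–O: 1 × 362 = 362
    O–H: 1 × 450 = 450
    Σ(broken) = 3260 kJ
  Bonds formed (products):
    C–H: 4 × 418 = 1672
    C=C: 1 × 624 = 624
    O–H: 2 × 450 = 900
    Σ(formed) = 3196 kJ
  ΔH_1 = 3260 − 3196 = +64 kJ
Reaction 2:
  Bonds broken (reactants):
    C≡C: 2 × 816 = 1632
    C–H: 4 × 418 = 1672
    O=O: 5 × 481 = 2405
    Σ(broken) = 5709 kJ
  Bonds formed (products):
    C=O: 8 × 822 = 6576
    O–H: 4 × 450 = 1800
    Σ(formed) = 8376 kJ
  ΔH_2 = 5709 − 8376 = −2667 kJ
ΔH_1 − ΔH_2 = +2731 kJ, so reaction 2 has the more negative ΔH; |ΔH_1 − ΔH_2| = 2731 kJ.

Reaction 2, by 2731 kJ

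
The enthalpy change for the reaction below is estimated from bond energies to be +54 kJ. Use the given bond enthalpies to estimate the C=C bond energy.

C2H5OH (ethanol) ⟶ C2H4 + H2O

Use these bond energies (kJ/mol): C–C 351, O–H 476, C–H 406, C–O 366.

Let D be the C=C bond energy.
Σ(broken) = 1×351 + 5×406 + 1×366 + 1×476 = 3223
Σ(formed) = 4×406 + 1×D + 2×476 = 2576 + D
ΔH = Σ(broken) − Σ(formed) = (3223) − (2576 + D) = +647 − D
Setting this equal to +54 kJ gives D = 593 kJ/mol.

D(C=C) ≈ 593 kJ/mol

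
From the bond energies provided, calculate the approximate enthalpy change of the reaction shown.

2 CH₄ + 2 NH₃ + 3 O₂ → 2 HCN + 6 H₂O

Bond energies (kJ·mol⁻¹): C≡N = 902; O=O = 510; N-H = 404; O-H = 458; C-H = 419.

ΔH ≈ −832 kJ

Bonds broken (reactants):
  C-H: 8 × 419 = 3352
  N-H: 6 × 404 = 2424
  O=O: 3 × 510 = 1530
  Σ(broken) = 7306 kJ
Bonds formed (products):
  C≡N: 2 × 902 = 1804
  C-H: 2 × 419 = 838
  O-H: 12 × 458 = 5496
  Σ(formed) = 8138 kJ
ΔH = Σ(broken) − Σ(formed) = 7306 − 8138 = −832 kJ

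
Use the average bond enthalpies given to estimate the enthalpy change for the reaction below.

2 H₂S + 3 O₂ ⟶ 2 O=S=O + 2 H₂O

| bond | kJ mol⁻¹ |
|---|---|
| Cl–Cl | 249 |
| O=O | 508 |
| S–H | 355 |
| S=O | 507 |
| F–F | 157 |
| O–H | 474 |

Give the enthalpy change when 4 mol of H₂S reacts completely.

Bonds broken (reactants):
  O=O: 3 × 508 = 1524
  S–H: 4 × 355 = 1420
  Σ(broken) = 2944 kJ
Bonds formed (products):
  O–H: 4 × 474 = 1896
  S=O: 4 × 507 = 2028
  Σ(formed) = 3924 kJ
ΔH = Σ(broken) − Σ(formed) = 2944 − 3924 = −980 kJ
For 2× the reaction as written: 2 × (−980) = −1960 kJ

ΔH = −1960 kJ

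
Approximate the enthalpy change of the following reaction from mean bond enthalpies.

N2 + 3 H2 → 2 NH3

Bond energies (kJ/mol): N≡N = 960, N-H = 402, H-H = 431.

Bonds broken (reactants):
  H-H: 3 × 431 = 1293
  N≡N: 1 × 960 = 960
  Σ(broken) = 2253 kJ
Bonds formed (products):
  N-H: 6 × 402 = 2412
  Σ(formed) = 2412 kJ
ΔH = Σ(broken) − Σ(formed) = 2253 − 2412 = −159 kJ

ΔH ≈ −159 kJ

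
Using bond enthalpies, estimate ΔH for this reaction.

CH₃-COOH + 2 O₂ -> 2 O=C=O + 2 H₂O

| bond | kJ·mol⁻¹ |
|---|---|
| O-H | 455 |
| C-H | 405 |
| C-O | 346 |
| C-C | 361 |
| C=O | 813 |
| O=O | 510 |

Bonds broken (reactants):
  C-C: 1 × 361 = 361
  C-H: 3 × 405 = 1215
  C-O: 1 × 346 = 346
  C=O: 1 × 813 = 813
  O-H: 1 × 455 = 455
  O=O: 2 × 510 = 1020
  Σ(broken) = 4210 kJ
Bonds formed (products):
  C=O: 4 × 813 = 3252
  O-H: 4 × 455 = 1820
  Σ(formed) = 5072 kJ
ΔH = Σ(broken) − Σ(formed) = 4210 − 5072 = −862 kJ

ΔH ≈ −862 kJ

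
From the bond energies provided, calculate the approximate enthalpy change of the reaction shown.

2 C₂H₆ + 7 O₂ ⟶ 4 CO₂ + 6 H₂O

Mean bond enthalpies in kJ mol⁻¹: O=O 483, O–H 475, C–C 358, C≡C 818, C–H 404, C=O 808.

ΔH ≈ −3219 kJ

Bonds broken (reactants):
  C–C: 2 × 358 = 716
  C–H: 12 × 404 = 4848
  O=O: 7 × 483 = 3381
  Σ(broken) = 8945 kJ
Bonds formed (products):
  C=O: 8 × 808 = 6464
  O–H: 12 × 475 = 5700
  Σ(formed) = 12164 kJ
ΔH = Σ(broken) − Σ(formed) = 8945 − 12164 = −3219 kJ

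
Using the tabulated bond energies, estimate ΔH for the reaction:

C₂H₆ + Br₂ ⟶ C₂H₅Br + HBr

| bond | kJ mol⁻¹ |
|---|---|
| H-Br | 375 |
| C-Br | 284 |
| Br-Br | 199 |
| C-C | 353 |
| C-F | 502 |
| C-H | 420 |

Bonds broken (reactants):
  Br-Br: 1 × 199 = 199
  C-C: 1 × 353 = 353
  C-H: 6 × 420 = 2520
  Σ(broken) = 3072 kJ
Bonds formed (products):
  C-Br: 1 × 284 = 284
  C-C: 1 × 353 = 353
  C-H: 5 × 420 = 2100
  H-Br: 1 × 375 = 375
  Σ(formed) = 3112 kJ
ΔH = Σ(broken) − Σ(formed) = 3072 − 3112 = −40 kJ

ΔH ≈ −40 kJ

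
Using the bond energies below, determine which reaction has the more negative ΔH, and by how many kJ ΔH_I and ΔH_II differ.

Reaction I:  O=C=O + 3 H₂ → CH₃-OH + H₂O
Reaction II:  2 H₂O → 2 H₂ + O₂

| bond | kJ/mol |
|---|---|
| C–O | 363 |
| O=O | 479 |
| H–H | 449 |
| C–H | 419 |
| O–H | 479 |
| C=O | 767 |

Reaction I:
  Bonds broken (reactants):
    C=O: 2 × 767 = 1534
    H–H: 3 × 449 = 1347
    Σ(broken) = 2881 kJ
  Bonds formed (products):
    C–H: 3 × 419 = 1257
    C–O: 1 × 363 = 363
    O–H: 3 × 479 = 1437
    Σ(formed) = 3057 kJ
  ΔH_I = 2881 − 3057 = −176 kJ
Reaction II:
  Bonds broken (reactants):
    O–H: 4 × 479 = 1916
    Σ(broken) = 1916 kJ
  Bonds formed (products):
    H–H: 2 × 449 = 898
    O=O: 1 × 479 = 479
    Σ(formed) = 1377 kJ
  ΔH_II = 1916 − 1377 = +539 kJ
ΔH_I − ΔH_II = −715 kJ, so reaction I has the more negative ΔH; |ΔH_I − ΔH_II| = 715 kJ.

Reaction I, by 715 kJ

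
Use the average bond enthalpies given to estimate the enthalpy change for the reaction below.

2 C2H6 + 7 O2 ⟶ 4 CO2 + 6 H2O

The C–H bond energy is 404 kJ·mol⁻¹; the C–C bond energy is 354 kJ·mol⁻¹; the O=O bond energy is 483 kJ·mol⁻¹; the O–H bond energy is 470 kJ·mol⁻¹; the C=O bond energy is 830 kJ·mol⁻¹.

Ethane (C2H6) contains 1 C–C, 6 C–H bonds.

Bonds broken (reactants):
  C–C: 2 × 354 = 708
  C–H: 12 × 404 = 4848
  O=O: 7 × 483 = 3381
  Σ(broken) = 8937 kJ
Bonds formed (products):
  C=O: 8 × 830 = 6640
  O–H: 12 × 470 = 5640
  Σ(formed) = 12280 kJ
ΔH = Σ(broken) − Σ(formed) = 8937 − 12280 = −3343 kJ

ΔH ≈ −3343 kJ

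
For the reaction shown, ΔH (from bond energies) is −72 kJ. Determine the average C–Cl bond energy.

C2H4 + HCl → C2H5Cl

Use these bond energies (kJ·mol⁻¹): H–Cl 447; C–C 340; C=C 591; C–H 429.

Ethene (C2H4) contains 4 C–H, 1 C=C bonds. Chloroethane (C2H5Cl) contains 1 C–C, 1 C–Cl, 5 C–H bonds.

D(C–Cl) ≈ 341 kJ/mol

Let D be the C–Cl bond energy.
Σ(broken) = 4×429 + 1×591 + 1×447 = 2754
Σ(formed) = 1×340 + 1×D + 5×429 = 2485 + D
ΔH = Σ(broken) − Σ(formed) = (2754) − (2485 + D) = +269 − D
Setting this equal to −72 kJ gives D = 341 kJ/mol.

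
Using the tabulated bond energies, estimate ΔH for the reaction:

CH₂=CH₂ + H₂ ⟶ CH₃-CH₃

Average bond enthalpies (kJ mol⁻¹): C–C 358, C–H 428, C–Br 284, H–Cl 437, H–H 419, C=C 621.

Bonds broken (reactants):
  C–H: 4 × 428 = 1712
  C=C: 1 × 621 = 621
  H–H: 1 × 419 = 419
  Σ(broken) = 2752 kJ
Bonds formed (products):
  C–C: 1 × 358 = 358
  C–H: 6 × 428 = 2568
  Σ(formed) = 2926 kJ
ΔH = Σ(broken) − Σ(formed) = 2752 − 2926 = −174 kJ

ΔH ≈ −174 kJ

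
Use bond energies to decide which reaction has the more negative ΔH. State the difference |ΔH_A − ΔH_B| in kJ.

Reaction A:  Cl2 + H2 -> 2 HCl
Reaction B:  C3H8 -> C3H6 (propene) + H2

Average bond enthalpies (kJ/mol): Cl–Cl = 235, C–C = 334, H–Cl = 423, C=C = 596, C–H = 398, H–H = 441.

Reaction A, by 263 kJ

Reaction A:
  Bonds broken (reactants):
    Cl–Cl: 1 × 235 = 235
    H–H: 1 × 441 = 441
    Σ(broken) = 676 kJ
  Bonds formed (products):
    H–Cl: 2 × 423 = 846
    Σ(formed) = 846 kJ
  ΔH_A = 676 − 846 = −170 kJ
Reaction B:
  Bonds broken (reactants):
    C–C: 2 × 334 = 668
    C–H: 8 × 398 = 3184
    Σ(broken) = 3852 kJ
  Bonds formed (products):
    C–C: 1 × 334 = 334
    C–H: 6 × 398 = 2388
    C=C: 1 × 596 = 596
    H–H: 1 × 441 = 441
    Σ(formed) = 3759 kJ
  ΔH_B = 3852 − 3759 = +93 kJ
ΔH_A − ΔH_B = −263 kJ, so reaction A has the more negative ΔH; |ΔH_A − ΔH_B| = 263 kJ.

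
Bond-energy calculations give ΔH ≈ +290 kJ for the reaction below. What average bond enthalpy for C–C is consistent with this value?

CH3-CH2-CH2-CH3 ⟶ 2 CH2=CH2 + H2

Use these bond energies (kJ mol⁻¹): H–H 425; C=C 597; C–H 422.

Let D be the C–C bond energy.
Σ(broken) = 3×D + 10×422 = 4220 + 3D
Σ(formed) = 8×422 + 2×597 + 1×425 = 4995
ΔH = Σ(broken) − Σ(formed) = (4220 + 3D) − (4995) = −775 + 3D
Setting this equal to +290 kJ gives 3D = 1065, so D = 355 kJ/mol.

D(C–C) ≈ 355 kJ/mol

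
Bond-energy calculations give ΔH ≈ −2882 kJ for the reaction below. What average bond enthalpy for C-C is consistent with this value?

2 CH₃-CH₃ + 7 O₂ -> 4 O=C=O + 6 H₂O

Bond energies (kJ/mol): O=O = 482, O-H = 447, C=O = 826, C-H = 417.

D(C-C) ≈ 356 kJ/mol

Let D be the C-C bond energy.
Σ(broken) = 2×D + 12×417 + 7×482 = 8378 + 2D
Σ(formed) = 8×826 + 12×447 = 11972
ΔH = Σ(broken) − Σ(formed) = (8378 + 2D) − (11972) = −3594 + 2D
Setting this equal to −2882 kJ gives 2D = 712, so D = 356 kJ/mol.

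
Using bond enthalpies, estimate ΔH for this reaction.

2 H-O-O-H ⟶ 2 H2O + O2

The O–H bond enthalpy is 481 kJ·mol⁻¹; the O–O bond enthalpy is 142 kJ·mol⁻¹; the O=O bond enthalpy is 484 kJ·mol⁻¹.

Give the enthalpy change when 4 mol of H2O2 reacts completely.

Bonds broken (reactants):
  O–H: 4 × 481 = 1924
  O–O: 2 × 142 = 284
  Σ(broken) = 2208 kJ
Bonds formed (products):
  O–H: 4 × 481 = 1924
  O=O: 1 × 484 = 484
  Σ(formed) = 2408 kJ
ΔH = Σ(broken) − Σ(formed) = 2208 − 2408 = −200 kJ
For 2× the reaction as written: 2 × (−200) = −400 kJ

ΔH = −400 kJ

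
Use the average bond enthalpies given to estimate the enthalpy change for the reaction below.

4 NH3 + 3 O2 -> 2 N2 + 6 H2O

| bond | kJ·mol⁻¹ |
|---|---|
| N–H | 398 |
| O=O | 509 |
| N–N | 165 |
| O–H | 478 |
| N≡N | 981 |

ΔH ≈ −1395 kJ

Bonds broken (reactants):
  N–H: 12 × 398 = 4776
  O=O: 3 × 509 = 1527
  Σ(broken) = 6303 kJ
Bonds formed (products):
  N≡N: 2 × 981 = 1962
  O–H: 12 × 478 = 5736
  Σ(formed) = 7698 kJ
ΔH = Σ(broken) − Σ(formed) = 6303 − 7698 = −1395 kJ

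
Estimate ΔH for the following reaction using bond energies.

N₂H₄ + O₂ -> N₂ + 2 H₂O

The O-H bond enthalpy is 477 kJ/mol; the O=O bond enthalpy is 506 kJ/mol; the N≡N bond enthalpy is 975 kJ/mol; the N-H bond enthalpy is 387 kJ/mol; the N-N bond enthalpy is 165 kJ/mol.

Bonds broken (reactants):
  N-H: 4 × 387 = 1548
  N-N: 1 × 165 = 165
  O=O: 1 × 506 = 506
  Σ(broken) = 2219 kJ
Bonds formed (products):
  N≡N: 1 × 975 = 975
  O-H: 4 × 477 = 1908
  Σ(formed) = 2883 kJ
ΔH = Σ(broken) − Σ(formed) = 2219 − 2883 = −664 kJ

ΔH ≈ −664 kJ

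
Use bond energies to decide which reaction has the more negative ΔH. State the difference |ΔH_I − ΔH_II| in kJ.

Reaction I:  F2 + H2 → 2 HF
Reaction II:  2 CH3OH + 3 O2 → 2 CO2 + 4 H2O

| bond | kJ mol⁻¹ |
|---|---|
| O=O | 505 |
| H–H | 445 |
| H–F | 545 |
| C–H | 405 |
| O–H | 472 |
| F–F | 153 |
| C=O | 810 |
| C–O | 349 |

Reaction II, by 937 kJ

Reaction I:
  Bonds broken (reactants):
    F–F: 1 × 153 = 153
    H–H: 1 × 445 = 445
    Σ(broken) = 598 kJ
  Bonds formed (products):
    H–F: 2 × 545 = 1090
    Σ(formed) = 1090 kJ
  ΔH_I = 598 − 1090 = −492 kJ
Reaction II:
  Bonds broken (reactants):
    C–H: 6 × 405 = 2430
    C–O: 2 × 349 = 698
    O–H: 2 × 472 = 944
    O=O: 3 × 505 = 1515
    Σ(broken) = 5587 kJ
  Bonds formed (products):
    C=O: 4 × 810 = 3240
    O–H: 8 × 472 = 3776
    Σ(formed) = 7016 kJ
  ΔH_II = 5587 − 7016 = −1429 kJ
ΔH_I − ΔH_II = +937 kJ, so reaction II has the more negative ΔH; |ΔH_I − ΔH_II| = 937 kJ.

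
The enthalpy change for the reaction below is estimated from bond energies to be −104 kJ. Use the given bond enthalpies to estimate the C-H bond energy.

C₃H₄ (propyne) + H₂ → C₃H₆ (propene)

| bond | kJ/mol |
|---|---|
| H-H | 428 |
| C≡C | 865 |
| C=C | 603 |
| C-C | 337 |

D(C-H) ≈ 397 kJ/mol

Let D be the C-H bond energy.
Σ(broken) = 1×865 + 1×337 + 4×D + 1×428 = 1630 + 4D
Σ(formed) = 1×337 + 6×D + 1×603 = 940 + 6D
ΔH = Σ(broken) − Σ(formed) = (1630 + 4D) − (940 + 6D) = +690 − 2D
Setting this equal to −104 kJ gives 2D = 794, so D = 397 kJ/mol.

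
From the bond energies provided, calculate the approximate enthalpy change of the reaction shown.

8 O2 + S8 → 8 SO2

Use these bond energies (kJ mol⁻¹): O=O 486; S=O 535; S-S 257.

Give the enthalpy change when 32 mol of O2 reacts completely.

Bonds broken (reactants):
  O=O: 8 × 486 = 3888
  S-S: 8 × 257 = 2056
  Σ(broken) = 5944 kJ
Bonds formed (products):
  S=O: 16 × 535 = 8560
  Σ(formed) = 8560 kJ
ΔH = Σ(broken) − Σ(formed) = 5944 − 8560 = −2616 kJ
For 4× the reaction as written: 4 × (−2616) = −10464 kJ

ΔH = −10464 kJ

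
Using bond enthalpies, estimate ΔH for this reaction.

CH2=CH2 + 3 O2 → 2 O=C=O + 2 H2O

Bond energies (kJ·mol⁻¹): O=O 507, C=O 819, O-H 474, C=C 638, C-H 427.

Bonds broken (reactants):
  C-H: 4 × 427 = 1708
  C=C: 1 × 638 = 638
  O=O: 3 × 507 = 1521
  Σ(broken) = 3867 kJ
Bonds formed (products):
  C=O: 4 × 819 = 3276
  O-H: 4 × 474 = 1896
  Σ(formed) = 5172 kJ
ΔH = Σ(broken) − Σ(formed) = 3867 − 5172 = −1305 kJ

ΔH ≈ −1305 kJ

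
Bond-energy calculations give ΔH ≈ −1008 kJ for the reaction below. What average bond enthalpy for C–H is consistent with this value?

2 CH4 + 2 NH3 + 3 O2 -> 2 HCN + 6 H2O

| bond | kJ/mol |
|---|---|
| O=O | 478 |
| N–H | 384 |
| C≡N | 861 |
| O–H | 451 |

D(C–H) ≈ 398 kJ/mol

Let D be the C–H bond energy.
Σ(broken) = 8×D + 6×384 + 3×478 = 3738 + 8D
Σ(formed) = 2×861 + 2×D + 12×451 = 7134 + 2D
ΔH = Σ(broken) − Σ(formed) = (3738 + 8D) − (7134 + 2D) = −3396 + 6D
Setting this equal to −1008 kJ gives 6D = 2388, so D = 398 kJ/mol.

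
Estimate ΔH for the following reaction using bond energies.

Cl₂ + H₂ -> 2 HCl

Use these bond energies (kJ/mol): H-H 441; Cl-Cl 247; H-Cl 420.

Bonds broken (reactants):
  Cl-Cl: 1 × 247 = 247
  H-H: 1 × 441 = 441
  Σ(broken) = 688 kJ
Bonds formed (products):
  H-Cl: 2 × 420 = 840
  Σ(formed) = 840 kJ
ΔH = Σ(broken) − Σ(formed) = 688 − 840 = −152 kJ

ΔH ≈ −152 kJ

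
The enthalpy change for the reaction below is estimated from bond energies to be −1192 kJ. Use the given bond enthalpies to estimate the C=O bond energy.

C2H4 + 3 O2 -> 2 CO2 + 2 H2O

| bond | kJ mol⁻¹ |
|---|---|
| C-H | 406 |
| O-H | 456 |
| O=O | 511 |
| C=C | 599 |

D(C=O) ≈ 781 kJ/mol

Let D be the C=O bond energy.
Σ(broken) = 4×406 + 1×599 + 3×511 = 3756
Σ(formed) = 4×D + 4×456 = 1824 + 4D
ΔH = Σ(broken) − Σ(formed) = (3756) − (1824 + 4D) = +1932 − 4D
Setting this equal to −1192 kJ gives 4D = 3124, so D = 781 kJ/mol.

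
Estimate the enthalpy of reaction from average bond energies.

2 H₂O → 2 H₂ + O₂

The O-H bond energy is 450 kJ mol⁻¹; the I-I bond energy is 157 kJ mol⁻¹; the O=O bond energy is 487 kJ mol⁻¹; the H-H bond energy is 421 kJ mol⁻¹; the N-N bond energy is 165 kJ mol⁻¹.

Bonds broken (reactants):
  O-H: 4 × 450 = 1800
  Σ(broken) = 1800 kJ
Bonds formed (products):
  H-H: 2 × 421 = 842
  O=O: 1 × 487 = 487
  Σ(formed) = 1329 kJ
ΔH = Σ(broken) − Σ(formed) = 1800 − 1329 = +471 kJ

ΔH ≈ +471 kJ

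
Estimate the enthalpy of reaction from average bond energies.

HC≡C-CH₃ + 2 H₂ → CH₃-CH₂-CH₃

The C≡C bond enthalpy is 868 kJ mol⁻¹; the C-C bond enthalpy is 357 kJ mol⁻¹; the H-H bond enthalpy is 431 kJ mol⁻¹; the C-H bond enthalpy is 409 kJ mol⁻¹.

Bonds broken (reactants):
  C≡C: 1 × 868 = 868
  C-C: 1 × 357 = 357
  C-H: 4 × 409 = 1636
  H-H: 2 × 431 = 862
  Σ(broken) = 3723 kJ
Bonds formed (products):
  C-C: 2 × 357 = 714
  C-H: 8 × 409 = 3272
  Σ(formed) = 3986 kJ
ΔH = Σ(broken) − Σ(formed) = 3723 − 3986 = −263 kJ

ΔH ≈ −263 kJ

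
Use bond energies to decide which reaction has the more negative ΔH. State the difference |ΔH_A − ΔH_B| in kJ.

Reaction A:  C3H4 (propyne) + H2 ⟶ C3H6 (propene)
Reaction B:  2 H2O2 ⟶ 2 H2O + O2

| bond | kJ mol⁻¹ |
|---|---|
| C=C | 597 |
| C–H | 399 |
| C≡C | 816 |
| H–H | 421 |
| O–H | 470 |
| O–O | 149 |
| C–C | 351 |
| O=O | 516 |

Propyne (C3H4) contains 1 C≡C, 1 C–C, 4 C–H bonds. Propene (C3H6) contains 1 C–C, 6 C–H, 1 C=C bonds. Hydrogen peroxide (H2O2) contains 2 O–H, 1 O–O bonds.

Reaction B, by 60 kJ

Reaction A:
  Bonds broken (reactants):
    C≡C: 1 × 816 = 816
    C–C: 1 × 351 = 351
    C–H: 4 × 399 = 1596
    H–H: 1 × 421 = 421
    Σ(broken) = 3184 kJ
  Bonds formed (products):
    C–C: 1 × 351 = 351
    C–H: 6 × 399 = 2394
    C=C: 1 × 597 = 597
    Σ(formed) = 3342 kJ
  ΔH_A = 3184 − 3342 = −158 kJ
Reaction B:
  Bonds broken (reactants):
    O–H: 4 × 470 = 1880
    O–O: 2 × 149 = 298
    Σ(broken) = 2178 kJ
  Bonds formed (products):
    O–H: 4 × 470 = 1880
    O=O: 1 × 516 = 516
    Σ(formed) = 2396 kJ
  ΔH_B = 2178 − 2396 = −218 kJ
ΔH_A − ΔH_B = +60 kJ, so reaction B has the more negative ΔH; |ΔH_A − ΔH_B| = 60 kJ.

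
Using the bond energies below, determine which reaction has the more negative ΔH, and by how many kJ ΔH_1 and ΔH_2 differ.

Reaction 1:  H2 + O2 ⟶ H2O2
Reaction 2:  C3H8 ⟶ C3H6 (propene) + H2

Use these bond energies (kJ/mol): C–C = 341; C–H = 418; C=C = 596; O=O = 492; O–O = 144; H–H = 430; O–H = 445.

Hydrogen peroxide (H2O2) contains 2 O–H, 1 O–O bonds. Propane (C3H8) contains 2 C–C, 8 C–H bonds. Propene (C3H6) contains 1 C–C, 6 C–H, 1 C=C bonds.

Reaction 1, by 263 kJ

Reaction 1:
  Bonds broken (reactants):
    H–H: 1 × 430 = 430
    O=O: 1 × 492 = 492
    Σ(broken) = 922 kJ
  Bonds formed (products):
    O–H: 2 × 445 = 890
    O–O: 1 × 144 = 144
    Σ(formed) = 1034 kJ
  ΔH_1 = 922 − 1034 = −112 kJ
Reaction 2:
  Bonds broken (reactants):
    C–C: 2 × 341 = 682
    C–H: 8 × 418 = 3344
    Σ(broken) = 4026 kJ
  Bonds formed (products):
    C–C: 1 × 341 = 341
    C–H: 6 × 418 = 2508
    C=C: 1 × 596 = 596
    H–H: 1 × 430 = 430
    Σ(formed) = 3875 kJ
  ΔH_2 = 4026 − 3875 = +151 kJ
ΔH_1 − ΔH_2 = −263 kJ, so reaction 1 has the more negative ΔH; |ΔH_1 − ΔH_2| = 263 kJ.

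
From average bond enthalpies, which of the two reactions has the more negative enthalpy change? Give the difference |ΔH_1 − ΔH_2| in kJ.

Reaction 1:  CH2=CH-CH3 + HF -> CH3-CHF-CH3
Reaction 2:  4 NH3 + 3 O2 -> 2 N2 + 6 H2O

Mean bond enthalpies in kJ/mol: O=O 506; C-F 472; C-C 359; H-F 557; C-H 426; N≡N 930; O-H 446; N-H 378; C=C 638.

Reaction 1:
  Bonds broken (reactants):
    C-C: 1 × 359 = 359
    C-H: 6 × 426 = 2556
    C=C: 1 × 638 = 638
    H-F: 1 × 557 = 557
    Σ(broken) = 4110 kJ
  Bonds formed (products):
    C-C: 2 × 359 = 718
    C-F: 1 × 472 = 472
    C-H: 7 × 426 = 2982
    Σ(formed) = 4172 kJ
  ΔH_1 = 4110 − 4172 = −62 kJ
Reaction 2:
  Bonds broken (reactants):
    N-H: 12 × 378 = 4536
    O=O: 3 × 506 = 1518
    Σ(broken) = 6054 kJ
  Bonds formed (products):
    N≡N: 2 × 930 = 1860
    O-H: 12 × 446 = 5352
    Σ(formed) = 7212 kJ
  ΔH_2 = 6054 − 7212 = −1158 kJ
ΔH_1 − ΔH_2 = +1096 kJ, so reaction 2 has the more negative ΔH; |ΔH_1 − ΔH_2| = 1096 kJ.

Reaction 2, by 1096 kJ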